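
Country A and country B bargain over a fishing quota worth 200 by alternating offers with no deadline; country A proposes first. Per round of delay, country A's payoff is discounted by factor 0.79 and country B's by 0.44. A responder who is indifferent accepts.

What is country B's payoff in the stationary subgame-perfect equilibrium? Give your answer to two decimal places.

When country A proposes, country B accepts any offer worth at least 0.44 times what country B would get by proposing next round; and vice versa.
This gives x = 200 − 0.44y and y = 200 − 0.79x, where x and y are each side's share when it proposes.
Hence (1 − 0.44·0.79)x = 200(1 − 0.44), i.e. 0.6524·x = 112.
x ≈ 171.6738; country B's share is 200 − x ≈ 28.3262.

28.33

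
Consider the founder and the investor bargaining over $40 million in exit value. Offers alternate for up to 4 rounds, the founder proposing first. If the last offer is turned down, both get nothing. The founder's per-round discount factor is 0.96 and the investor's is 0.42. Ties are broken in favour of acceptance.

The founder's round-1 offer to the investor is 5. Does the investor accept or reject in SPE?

Reject

Round 4 (the investor proposes): rejection yields 0 for the founder; the investor offers 0 and keeps 40.
Round 3 (the founder proposes): the investor can get 40 next round, worth 0.42 × 40 = 16.8 now; the founder offers that and keeps 23.2.
Round 2 (the investor proposes): the founder can get 23.2 next round, worth 0.96 × 23.2 = 22.272 now, so the investor offers 22.272, keeping 17.728.
So by rejecting in round 1, the investor gets 17.728 next round, worth 0.42 × 17.728 = 7.44576 now.
Offer 5 < 7.44576, so the investor rejects.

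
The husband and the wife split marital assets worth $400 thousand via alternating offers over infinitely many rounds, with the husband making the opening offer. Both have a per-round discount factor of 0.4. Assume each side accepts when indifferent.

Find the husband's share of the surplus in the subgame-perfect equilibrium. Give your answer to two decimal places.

285.71

When the husband proposes, the wife accepts any offer worth at least 0.4 times what the wife would get by proposing next round; and vice versa.
This gives x = 400 − 0.4y and y = 400 − 0.4x, where x and y are each side's share when it proposes.
Hence (1 − 0.4·0.4)x = 400(1 − 0.4), i.e. 0.84·x = 240.
x ≈ 285.7143; the wife's share is 400 − x ≈ 114.2857.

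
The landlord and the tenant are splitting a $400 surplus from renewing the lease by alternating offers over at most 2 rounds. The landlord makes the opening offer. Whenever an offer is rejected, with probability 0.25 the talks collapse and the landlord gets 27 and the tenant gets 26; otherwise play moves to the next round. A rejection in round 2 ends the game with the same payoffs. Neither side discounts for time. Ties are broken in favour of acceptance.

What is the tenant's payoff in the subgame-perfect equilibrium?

286.25

Round 2 (the tenant proposes): the landlord gets 27 if talks fail, so the tenant offers 27 and keeps 373.
Round 1 (the landlord proposes): rejecting gives the tenant an expected 0.75 × 373 + 0.25 × 26 = 286.25. The landlord offers 286.25 and keeps 400 − 286.25 = 113.75.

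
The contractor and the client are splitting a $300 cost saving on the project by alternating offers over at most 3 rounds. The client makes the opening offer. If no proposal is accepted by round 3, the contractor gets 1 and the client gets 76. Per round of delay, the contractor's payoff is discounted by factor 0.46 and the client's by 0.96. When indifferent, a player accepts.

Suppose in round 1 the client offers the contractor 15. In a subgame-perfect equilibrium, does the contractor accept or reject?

Round 3 (the client proposes): the contractor gets 1 if talks fail, so the client offers 1 and keeps 299.
Round 2 (the contractor proposes): the client can get 299 next round, worth 0.96 × 299 = 287.04 now. The contractor offers 287.04 and keeps 300 − 287.04 = 12.96.
So by rejecting in round 1, the contractor gets 12.96 next round, worth 0.46 × 12.96 = 5.9616 now.
Offer 15 ≥ 5.9616, so the contractor accepts.

Accept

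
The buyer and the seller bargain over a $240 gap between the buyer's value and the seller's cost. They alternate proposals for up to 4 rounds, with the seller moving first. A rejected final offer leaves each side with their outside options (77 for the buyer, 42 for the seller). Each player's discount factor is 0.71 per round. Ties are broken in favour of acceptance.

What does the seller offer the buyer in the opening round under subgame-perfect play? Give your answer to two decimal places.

120.28

Round 4 (the buyer proposes): the seller gets 42 if talks fail, so the buyer offers 42 and keeps 198.
Round 3 (the seller proposes): the buyer can get 198 next round, worth 0.71 × 198 = 140.58 now. The seller offers 140.58 and keeps 240 − 140.58 = 99.42.
Round 2 (the buyer proposes): the seller can get 99.42 next round, worth 0.71 × 99.42 = 70.5882 now, so the buyer offers 70.5882, keeping 169.4118.
Round 1 (the seller proposes): the buyer can get 169.4118 next round, worth 0.71 × 169.4118 = 120.282378 now. The seller offers 120.282378 and keeps 240 − 120.282378 = 119.717622.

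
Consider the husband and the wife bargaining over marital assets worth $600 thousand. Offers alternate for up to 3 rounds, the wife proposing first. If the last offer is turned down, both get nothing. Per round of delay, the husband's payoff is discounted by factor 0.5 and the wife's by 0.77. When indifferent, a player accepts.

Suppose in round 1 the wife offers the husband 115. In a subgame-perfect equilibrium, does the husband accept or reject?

Accept

Round 3 (the wife proposes): rejection yields 0 for the husband; the wife offers 0 and keeps 600.
Round 2 (the husband proposes): the wife can get 600 next round, worth 0.77 × 600 = 462 now. The husband offers 462 and keeps 600 − 462 = 138.
So by rejecting in round 1, the husband gets 138 next round, worth 0.5 × 138 = 69 now.
Offer 115 ≥ 69, so the husband accepts.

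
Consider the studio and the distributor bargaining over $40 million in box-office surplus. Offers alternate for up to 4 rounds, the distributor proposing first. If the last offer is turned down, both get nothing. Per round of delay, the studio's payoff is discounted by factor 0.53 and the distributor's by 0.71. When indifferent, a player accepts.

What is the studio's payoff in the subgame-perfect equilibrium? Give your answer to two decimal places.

Work backward from the last round.
Round 4 (the studio proposes): the distributor will accept anything ≥ 0, so the studio offers 0 and keeps 40.
Round 3 (the distributor proposes): the studio can get 40 next round, worth 0.53 × 40 = 21.2 now. The distributor offers 21.2 and keeps 40 − 21.2 = 18.8.
Round 2 (the studio proposes): the distributor can get 18.8 next round, worth 0.71 × 18.8 = 13.348 now. The studio offers 13.348 and keeps 40 − 13.348 = 26.652.
Round 1 (the distributor proposes): the studio can get 26.652 next round, worth 0.53 × 26.652 = 14.12556 now; the distributor offers that and keeps 25.87444.

14.13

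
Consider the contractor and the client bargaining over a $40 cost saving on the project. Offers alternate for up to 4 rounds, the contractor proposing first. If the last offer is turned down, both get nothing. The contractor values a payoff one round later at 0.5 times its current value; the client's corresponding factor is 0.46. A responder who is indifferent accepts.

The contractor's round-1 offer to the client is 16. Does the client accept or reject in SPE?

Accept

Round 4 (the client proposes): rejection yields 0 for the contractor; the client offers 0 and keeps 40.
Round 3 (the contractor proposes): the client can get 40 next round, worth 0.46 × 40 = 18.4 now, so the contractor offers 18.4, keeping 21.6.
Round 2 (the client proposes): the contractor can get 21.6 next round, worth 0.5 × 21.6 = 10.8 now. The client offers 10.8 and keeps 40 − 10.8 = 29.2.
So by rejecting in round 1, the client gets 29.2 next round, worth 0.46 × 29.2 = 13.432 now.
Offer 16 ≥ 13.432, so the client accepts.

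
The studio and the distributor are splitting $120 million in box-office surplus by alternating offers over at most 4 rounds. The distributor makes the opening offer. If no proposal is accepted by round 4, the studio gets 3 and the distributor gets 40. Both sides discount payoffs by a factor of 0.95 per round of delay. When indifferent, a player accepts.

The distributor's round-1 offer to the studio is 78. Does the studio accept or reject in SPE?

Round 4 (the studio proposes): the distributor gets 40 if talks fail, so the studio offers 40 and keeps 80.
Round 3 (the distributor proposes): the studio can get 80 next round, worth 0.95 × 80 = 76 now. The distributor offers 76 and keeps 120 − 76 = 44.
Round 2 (the studio proposes): the distributor can get 44 next round, worth 0.95 × 44 = 41.8 now. The studio offers 41.8 and keeps 120 − 41.8 = 78.2.
So by rejecting in round 1, the studio gets 78.2 next round, worth 0.95 × 78.2 = 74.29 now.
Offer 78 ≥ 74.29, so the studio accepts.

Accept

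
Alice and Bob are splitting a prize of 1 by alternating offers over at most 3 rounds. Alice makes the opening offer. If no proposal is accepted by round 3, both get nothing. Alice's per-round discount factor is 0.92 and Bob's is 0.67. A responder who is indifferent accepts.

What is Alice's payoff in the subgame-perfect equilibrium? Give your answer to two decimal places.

Round 3 (Alice proposes): Bob will accept anything ≥ 0, so Alice offers 0 and keeps 1.
Round 2 (Bob proposes): Alice can get 1 next round, worth 0.92 × 1 = 0.92 now. Bob offers 0.92 and keeps 1 − 0.92 = 0.08.
Round 1 (Alice proposes): Bob can get 0.08 next round, worth 0.67 × 0.08 = 0.0536 now, so Alice offers 0.0536, keeping 0.9464.

0.95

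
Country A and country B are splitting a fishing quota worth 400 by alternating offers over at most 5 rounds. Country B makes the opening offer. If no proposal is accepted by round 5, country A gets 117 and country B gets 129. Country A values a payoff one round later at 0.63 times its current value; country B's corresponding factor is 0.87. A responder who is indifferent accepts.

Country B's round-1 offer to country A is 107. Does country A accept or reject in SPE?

Round 5 (country B proposes): country A gets 117 if talks fail, so country B offers 117 and keeps 283.
Round 4 (country A proposes): country B can get 283 next round, worth 0.87 × 283 = 246.21 now; country A offers that and keeps 153.79.
Round 3 (country B proposes): country A can get 153.79 next round, worth 0.63 × 153.79 = 96.8877 now; country B offers that and keeps 303.1123.
Round 2 (country A proposes): country B can get 303.1123 next round, worth 0.87 × 303.1123 = 263.707701 now, so country A offers 263.707701, keeping 136.292299.
So by rejecting in round 1, country A gets 136.292299 next round, worth 0.63 × 136.292299 = 85.86414837 now.
Offer 107 ≥ 85.86414837, so country A accepts.

Accept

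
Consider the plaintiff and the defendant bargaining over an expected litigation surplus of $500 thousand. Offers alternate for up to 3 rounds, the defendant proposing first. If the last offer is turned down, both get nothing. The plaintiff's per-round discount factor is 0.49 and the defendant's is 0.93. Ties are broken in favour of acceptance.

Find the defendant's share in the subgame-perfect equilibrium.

Round 3 (the defendant proposes): rejection yields 0 for the plaintiff; the defendant offers 0 and keeps 500.
Round 2 (the plaintiff proposes): the defendant can get 500 next round, worth 0.93 × 500 = 465 now. The plaintiff offers 465 and keeps 500 − 465 = 35.
Round 1 (the defendant proposes): the plaintiff can get 35 next round, worth 0.49 × 35 = 17.15 now; the defendant offers that and keeps 482.85.

482.85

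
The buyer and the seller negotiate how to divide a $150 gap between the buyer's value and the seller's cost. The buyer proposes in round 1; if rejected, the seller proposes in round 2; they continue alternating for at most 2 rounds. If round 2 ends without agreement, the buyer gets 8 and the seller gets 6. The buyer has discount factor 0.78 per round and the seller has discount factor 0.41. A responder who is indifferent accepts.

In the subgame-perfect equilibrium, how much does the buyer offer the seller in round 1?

By backward induction:
Round 2 (the seller proposes): the buyer gets 8 if talks fail, so the seller offers 8 and keeps 142.
Round 1 (the buyer proposes): the seller can get 142 next round, worth 0.41 × 142 = 58.22 now. The buyer offers 58.22 and keeps 150 − 58.22 = 91.78.

58.22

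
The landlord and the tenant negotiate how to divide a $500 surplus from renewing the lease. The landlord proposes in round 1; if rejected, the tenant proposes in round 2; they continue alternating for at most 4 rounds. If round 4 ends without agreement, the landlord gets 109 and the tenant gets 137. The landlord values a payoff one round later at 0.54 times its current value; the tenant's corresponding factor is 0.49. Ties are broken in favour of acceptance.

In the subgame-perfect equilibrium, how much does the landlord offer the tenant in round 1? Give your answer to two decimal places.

Round 4 (the tenant proposes): the landlord gets 109 if talks fail, so the tenant offers 109 and keeps 391.
Round 3 (the landlord proposes): the tenant can get 391 next round, worth 0.49 × 391 = 191.59 now. The landlord offers 191.59 and keeps 500 − 191.59 = 308.41.
Round 2 (the tenant proposes): the landlord can get 308.41 next round, worth 0.54 × 308.41 = 166.5414 now; the tenant offers that and keeps 333.4586.
Round 1 (the landlord proposes): the tenant can get 333.4586 next round, worth 0.49 × 333.4586 = 163.394714 now, so the landlord offers 163.394714, keeping 336.605286.

163.39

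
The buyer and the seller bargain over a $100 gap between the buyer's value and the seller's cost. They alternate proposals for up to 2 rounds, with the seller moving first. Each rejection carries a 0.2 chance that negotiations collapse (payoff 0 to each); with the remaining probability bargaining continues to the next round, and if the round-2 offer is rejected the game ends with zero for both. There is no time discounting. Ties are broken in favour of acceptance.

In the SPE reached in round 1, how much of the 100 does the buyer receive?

80

By backward induction:
Round 2 (the buyer proposes): rejection yields 0 for the seller; the buyer offers 0 and keeps 100.
Round 1 (the seller proposes): rejecting gives the buyer an expected 0.8 × 100 = 80. The seller offers 80 and keeps 100 − 80 = 20.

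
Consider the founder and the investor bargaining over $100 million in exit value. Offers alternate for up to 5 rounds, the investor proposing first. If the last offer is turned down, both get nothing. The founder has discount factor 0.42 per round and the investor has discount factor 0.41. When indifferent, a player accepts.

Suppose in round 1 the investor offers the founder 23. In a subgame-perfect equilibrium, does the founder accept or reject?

Work out the founder's continuation value if the offer is rejected.
Round 5 (the investor proposes): the founder will accept anything ≥ 0, so the investor offers 0 and keeps 100.
Round 4 (the founder proposes): the investor can get 100 next round, worth 0.41 × 100 = 41 now. The founder offers 41 and keeps 100 − 41 = 59.
Round 3 (the investor proposes): the founder can get 59 next round, worth 0.42 × 59 = 24.78 now; the investor offers that and keeps 75.22.
Round 2 (the founder proposes): the investor can get 75.22 next round, worth 0.41 × 75.22 = 30.8402 now; the founder offers that and keeps 69.1598.
So by rejecting in round 1, the founder gets 69.1598 next round, worth 0.42 × 69.1598 = 29.047116 now.
Offer 23 < 29.047116, so the founder rejects.

Reject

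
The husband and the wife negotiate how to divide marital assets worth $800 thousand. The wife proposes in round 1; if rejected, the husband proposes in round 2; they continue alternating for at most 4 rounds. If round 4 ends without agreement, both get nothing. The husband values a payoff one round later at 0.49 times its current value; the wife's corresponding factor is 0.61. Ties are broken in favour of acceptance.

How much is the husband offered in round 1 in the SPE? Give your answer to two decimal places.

Round 4 (the husband proposes): the wife will accept anything ≥ 0, so the husband offers 0 and keeps 800.
Round 3 (the wife proposes): the husband can get 800 next round, worth 0.49 × 800 = 392 now, so the wife offers 392, keeping 408.
Round 2 (the husband proposes): the wife can get 408 next round, worth 0.61 × 408 = 248.88 now; the husband offers that and keeps 551.12.
Round 1 (the wife proposes): the husband can get 551.12 next round, worth 0.49 × 551.12 = 270.0488 now. The wife offers 270.0488 and keeps 800 − 270.0488 = 529.9512.

270.05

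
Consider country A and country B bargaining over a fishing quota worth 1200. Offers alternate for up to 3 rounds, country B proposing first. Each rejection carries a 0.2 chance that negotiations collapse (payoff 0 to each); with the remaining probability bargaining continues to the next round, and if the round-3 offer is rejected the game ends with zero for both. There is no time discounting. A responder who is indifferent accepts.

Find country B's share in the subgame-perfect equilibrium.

By backward induction:
Round 3 (country B proposes): country A will accept anything ≥ 0, so country B offers 0 and keeps 1200.
Round 2 (country A proposes): rejecting gives country B an expected 0.8 × 1200 = 960; country A offers that and keeps 240.
Round 1 (country B proposes): rejecting gives country A an expected 0.8 × 240 = 192; country B offers that and keeps 1008.

1008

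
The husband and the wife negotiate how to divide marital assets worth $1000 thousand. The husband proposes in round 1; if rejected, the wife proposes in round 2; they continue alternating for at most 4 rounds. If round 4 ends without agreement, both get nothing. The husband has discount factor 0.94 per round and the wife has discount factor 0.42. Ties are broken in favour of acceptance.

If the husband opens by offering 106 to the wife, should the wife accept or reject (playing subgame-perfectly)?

Round 4 (the wife proposes): the husband will accept anything ≥ 0, so the wife offers 0 and keeps 1000.
Round 3 (the husband proposes): the wife can get 1000 next round, worth 0.42 × 1000 = 420 now; the husband offers that and keeps 580.
Round 2 (the wife proposes): the husband can get 580 next round, worth 0.94 × 580 = 545.2 now; the wife offers that and keeps 454.8.
So by rejecting in round 1, the wife gets 454.8 next round, worth 0.42 × 454.8 = 191.016 now.
Offer 106 < 191.016, so the wife rejects.

Reject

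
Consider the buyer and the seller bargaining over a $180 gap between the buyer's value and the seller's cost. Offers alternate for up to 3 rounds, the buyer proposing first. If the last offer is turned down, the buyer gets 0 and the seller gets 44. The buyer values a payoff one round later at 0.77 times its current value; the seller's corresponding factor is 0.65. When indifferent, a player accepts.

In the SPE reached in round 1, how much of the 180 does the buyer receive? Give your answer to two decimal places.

Round 3 (the buyer proposes): the seller gets 44 if talks fail, so the buyer offers 44 and keeps 136.
Round 2 (the seller proposes): the buyer can get 136 next round, worth 0.77 × 136 = 104.72 now, so the seller offers 104.72, keeping 75.28.
Round 1 (the buyer proposes): the seller can get 75.28 next round, worth 0.65 × 75.28 = 48.932 now, so the buyer offers 48.932, keeping 131.068.

131.07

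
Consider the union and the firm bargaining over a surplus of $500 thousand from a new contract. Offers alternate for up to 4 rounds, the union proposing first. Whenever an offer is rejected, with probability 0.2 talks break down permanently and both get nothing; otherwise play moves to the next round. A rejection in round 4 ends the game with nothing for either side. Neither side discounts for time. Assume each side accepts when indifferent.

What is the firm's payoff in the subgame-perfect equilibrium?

336

Round 4 (the firm proposes): the union will accept anything ≥ 0, so the firm offers 0 and keeps 500.
Round 3 (the union proposes): rejecting gives the firm an expected 0.8 × 500 = 400. The union offers 400 and keeps 500 − 400 = 100.
Round 2 (the firm proposes): rejecting gives the union an expected 0.8 × 100 = 80, so the firm offers 80, keeping 420.
Round 1 (the union proposes): rejecting gives the firm an expected 0.8 × 420 = 336; the union offers that and keeps 164.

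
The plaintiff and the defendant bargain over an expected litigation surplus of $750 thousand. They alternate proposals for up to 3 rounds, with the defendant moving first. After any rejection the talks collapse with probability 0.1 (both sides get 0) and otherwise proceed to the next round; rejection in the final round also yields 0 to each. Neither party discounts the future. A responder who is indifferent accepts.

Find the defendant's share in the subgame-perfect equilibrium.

By backward induction:
Round 3 (the defendant proposes): the plaintiff will accept anything ≥ 0, so the defendant offers 0 and keeps 750.
Round 2 (the plaintiff proposes): rejecting gives the defendant an expected 0.9 × 750 = 675, so the plaintiff offers 675, keeping 75.
Round 1 (the defendant proposes): rejecting gives the plaintiff an expected 0.9 × 75 = 67.5; the defendant offers that and keeps 682.5.

682.5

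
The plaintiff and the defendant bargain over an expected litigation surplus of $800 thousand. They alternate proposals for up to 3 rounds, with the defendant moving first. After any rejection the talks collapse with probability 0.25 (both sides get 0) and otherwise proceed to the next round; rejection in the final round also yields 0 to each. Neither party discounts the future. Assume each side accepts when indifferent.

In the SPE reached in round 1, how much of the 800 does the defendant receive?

By backward induction:
Round 3 (the defendant proposes): rejection yields 0 for the plaintiff; the defendant offers 0 and keeps 800.
Round 2 (the plaintiff proposes): rejecting gives the defendant an expected 0.75 × 800 = 600. The plaintiff offers 600 and keeps 800 − 600 = 200.
Round 1 (the defendant proposes): rejecting gives the plaintiff an expected 0.75 × 200 = 150. The defendant offers 150 and keeps 800 − 150 = 650.

650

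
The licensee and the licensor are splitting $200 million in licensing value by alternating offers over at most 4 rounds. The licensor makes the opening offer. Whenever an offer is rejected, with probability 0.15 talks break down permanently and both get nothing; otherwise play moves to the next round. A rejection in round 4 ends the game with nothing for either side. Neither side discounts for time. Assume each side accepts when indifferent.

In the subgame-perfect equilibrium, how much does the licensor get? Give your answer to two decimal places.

Round 4 (the licensee proposes): the licensor will accept anything ≥ 0, so the licensee offers 0 and keeps 200.
Round 3 (the licensor proposes): rejecting gives the licensee an expected 0.85 × 200 = 170. The licensor offers 170 and keeps 200 − 170 = 30.
Round 2 (the licensee proposes): rejecting gives the licensor an expected 0.85 × 30 = 25.5, so the licensee offers 25.5, keeping 174.5.
Round 1 (the licensor proposes): rejecting gives the licensee an expected 0.85 × 174.5 = 148.325; the licensor offers that and keeps 51.675.

51.68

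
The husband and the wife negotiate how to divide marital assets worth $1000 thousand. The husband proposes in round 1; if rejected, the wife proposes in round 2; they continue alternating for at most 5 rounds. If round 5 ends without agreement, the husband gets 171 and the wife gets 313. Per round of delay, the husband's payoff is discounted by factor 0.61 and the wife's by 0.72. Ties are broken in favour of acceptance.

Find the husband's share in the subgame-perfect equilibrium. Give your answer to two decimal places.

Round 5 (the husband proposes): the wife gets 313 if talks fail, so the husband offers 313 and keeps 687.
Round 4 (the wife proposes): the husband can get 687 next round, worth 0.61 × 687 = 419.07 now; the wife offers that and keeps 580.93.
Round 3 (the husband proposes): the wife can get 580.93 next round, worth 0.72 × 580.93 = 418.2696 now, so the husband offers 418.2696, keeping 581.7304.
Round 2 (the wife proposes): the husband can get 581.7304 next round, worth 0.61 × 581.7304 = 354.855544 now; the wife offers that and keeps 645.144456.
Round 1 (the husband proposes): the wife can get 645.144456 next round, worth 0.72 × 645.144456 = 464.50400832 now; the husband offers that and keeps 535.49599168.

535.50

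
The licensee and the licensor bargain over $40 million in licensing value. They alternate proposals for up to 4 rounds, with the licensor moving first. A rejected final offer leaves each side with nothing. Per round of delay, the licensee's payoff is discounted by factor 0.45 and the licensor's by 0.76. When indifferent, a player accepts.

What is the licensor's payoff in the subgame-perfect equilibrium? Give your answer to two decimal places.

29.52

Round 4 (the licensee proposes): rejection yields 0 for the licensor; the licensee offers 0 and keeps 40.
Round 3 (the licensor proposes): the licensee can get 40 next round, worth 0.45 × 40 = 18 now. The licensor offers 18 and keeps 40 − 18 = 22.
Round 2 (the licensee proposes): the licensor can get 22 next round, worth 0.76 × 22 = 16.72 now; the licensee offers that and keeps 23.28.
Round 1 (the licensor proposes): the licensee can get 23.28 next round, worth 0.45 × 23.28 = 10.476 now, so the licensor offers 10.476, keeping 29.524.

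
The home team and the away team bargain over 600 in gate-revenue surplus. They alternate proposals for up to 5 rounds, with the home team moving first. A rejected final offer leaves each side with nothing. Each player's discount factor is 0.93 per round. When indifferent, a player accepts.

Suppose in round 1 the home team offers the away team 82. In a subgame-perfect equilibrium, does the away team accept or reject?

Accept

Round 5 (the home team proposes): the away team will accept anything ≥ 0, so the home team offers 0 and keeps 600.
Round 4 (the away team proposes): the home team can get 600 next round, worth 0.93 × 600 = 558 now. The away team offers 558 and keeps 600 − 558 = 42.
Round 3 (the home team proposes): the away team can get 42 next round, worth 0.93 × 42 = 39.06 now; the home team offers that and keeps 560.94.
Round 2 (the away team proposes): the home team can get 560.94 next round, worth 0.93 × 560.94 = 521.6742 now; the away team offers that and keeps 78.3258.
So by rejecting in round 1, the away team gets 78.3258 next round, worth 0.93 × 78.3258 = 72.842994 now.
Offer 82 ≥ 72.842994, so the away team accepts.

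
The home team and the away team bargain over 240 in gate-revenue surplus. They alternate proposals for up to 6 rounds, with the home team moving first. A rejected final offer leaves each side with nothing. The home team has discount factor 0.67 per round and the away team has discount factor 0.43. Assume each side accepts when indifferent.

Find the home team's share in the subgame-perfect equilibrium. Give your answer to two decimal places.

187.57

Round 6 (the away team proposes): the home team will accept anything ≥ 0, so the away team offers 0 and keeps 240.
Round 5 (the home team proposes): the away team can get 240 next round, worth 0.43 × 240 = 103.2 now; the home team offers that and keeps 136.8.
Round 4 (the away team proposes): the home team can get 136.8 next round, worth 0.67 × 136.8 = 91.656 now; the away team offers that and keeps 148.344.
Round 3 (the home team proposes): the away team can get 148.344 next round, worth 0.43 × 148.344 = 63.78792 now; the home team offers that and keeps 176.21208.
Round 2 (the away team proposes): the home team can get 176.21208 next round, worth 0.67 × 176.21208 = 118.0620936 now. The away team offers 118.0620936 and keeps 240 − 118.0620936 = 121.9379064.
Round 1 (the home team proposes): the away team can get 121.9379064 next round, worth 0.43 × 121.9379064 = 52.433299752 now; the home team offers that and keeps 187.566700248.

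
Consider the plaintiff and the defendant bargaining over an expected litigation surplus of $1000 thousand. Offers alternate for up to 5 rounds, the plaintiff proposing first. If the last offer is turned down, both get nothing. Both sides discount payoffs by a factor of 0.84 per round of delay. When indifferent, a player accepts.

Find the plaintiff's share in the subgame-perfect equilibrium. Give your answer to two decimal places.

Solve by backward induction from round 5.
Round 5 (the plaintiff proposes): rejection yields 0 for the defendant; the plaintiff offers 0 and keeps 1000.
Round 4 (the defendant proposes): the plaintiff can get 1000 next round, worth 0.84 × 1000 = 840 now, so the defendant offers 840, keeping 160.
Round 3 (the plaintiff proposes): the defendant can get 160 next round, worth 0.84 × 160 = 134.4 now. The plaintiff offers 134.4 and keeps 1000 − 134.4 = 865.6.
Round 2 (the defendant proposes): the plaintiff can get 865.6 next round, worth 0.84 × 865.6 = 727.104 now, so the defendant offers 727.104, keeping 272.896.
Round 1 (the plaintiff proposes): the defendant can get 272.896 next round, worth 0.84 × 272.896 = 229.23264 now. The plaintiff offers 229.23264 and keeps 1000 − 229.23264 = 770.76736.

770.77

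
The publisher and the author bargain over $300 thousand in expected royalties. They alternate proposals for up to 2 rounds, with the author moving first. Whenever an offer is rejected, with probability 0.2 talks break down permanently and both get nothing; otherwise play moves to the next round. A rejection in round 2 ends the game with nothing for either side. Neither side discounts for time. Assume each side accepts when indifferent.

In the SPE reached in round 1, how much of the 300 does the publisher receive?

Round 2 (the publisher proposes): the author will accept anything ≥ 0, so the publisher offers 0 and keeps 300.
Round 1 (the author proposes): rejecting gives the publisher an expected 0.8 × 300 = 240. The author offers 240 and keeps 300 − 240 = 60.

240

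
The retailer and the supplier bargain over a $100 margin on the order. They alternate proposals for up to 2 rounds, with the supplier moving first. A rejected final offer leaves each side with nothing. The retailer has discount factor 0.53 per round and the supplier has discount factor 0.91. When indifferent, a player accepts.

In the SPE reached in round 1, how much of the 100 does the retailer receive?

Solve by backward induction from round 2.
Round 2 (the retailer proposes): the supplier will accept anything ≥ 0, so the retailer offers 0 and keeps 100.
Round 1 (the supplier proposes): the retailer can get 100 next round, worth 0.53 × 100 = 53 now; the supplier offers that and keeps 47.

53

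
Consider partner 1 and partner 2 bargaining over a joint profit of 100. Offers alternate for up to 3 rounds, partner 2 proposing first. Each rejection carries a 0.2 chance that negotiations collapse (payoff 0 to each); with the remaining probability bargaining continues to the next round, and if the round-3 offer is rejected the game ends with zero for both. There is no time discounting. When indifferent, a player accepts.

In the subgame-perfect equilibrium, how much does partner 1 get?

Round 3 (partner 2 proposes): partner 1 will accept anything ≥ 0, so partner 2 offers 0 and keeps 100.
Round 2 (partner 1 proposes): rejecting gives partner 2 an expected 0.8 × 100 = 80, so partner 1 offers 80, keeping 20.
Round 1 (partner 2 proposes): rejecting gives partner 1 an expected 0.8 × 20 = 16. Partner 2 offers 16 and keeps 100 − 16 = 84.

16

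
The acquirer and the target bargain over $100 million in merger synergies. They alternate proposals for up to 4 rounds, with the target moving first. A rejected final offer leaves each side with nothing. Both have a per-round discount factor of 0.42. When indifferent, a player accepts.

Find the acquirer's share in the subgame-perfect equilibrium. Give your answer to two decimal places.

Round 4 (the acquirer proposes): the target will accept anything ≥ 0, so the acquirer offers 0 and keeps 100.
Round 3 (the target proposes): the acquirer can get 100 next round, worth 0.42 × 100 = 42 now, so the target offers 42, keeping 58.
Round 2 (the acquirer proposes): the target can get 58 next round, worth 0.42 × 58 = 24.36 now. The acquirer offers 24.36 and keeps 100 − 24.36 = 75.64.
Round 1 (the target proposes): the acquirer can get 75.64 next round, worth 0.42 × 75.64 = 31.7688 now; the target offers that and keeps 68.2312.

31.77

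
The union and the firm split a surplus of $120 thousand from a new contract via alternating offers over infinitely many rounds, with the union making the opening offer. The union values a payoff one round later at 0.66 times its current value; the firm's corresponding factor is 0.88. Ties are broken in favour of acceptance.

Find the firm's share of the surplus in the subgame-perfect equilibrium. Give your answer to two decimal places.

85.65

In a stationary SPE each proposer offers the other exactly their discounted continuation value.
If the union keeps x when proposing and the firm keeps y when proposing, then x = 120 − 0.88y and y = 120 − 0.66x.
Solving: x = 120(1 − 0.88) / (1 − 0.66·0.88) = 14.4 / 0.4192 ≈ 34.3511.
The firm gets 120 − 34.3511 ≈ 85.6489.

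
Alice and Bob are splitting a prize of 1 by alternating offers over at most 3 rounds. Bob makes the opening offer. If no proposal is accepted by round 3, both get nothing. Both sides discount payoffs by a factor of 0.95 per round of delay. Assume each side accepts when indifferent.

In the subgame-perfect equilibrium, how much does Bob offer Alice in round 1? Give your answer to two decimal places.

Work backward from the last round.
Round 3 (Bob proposes): Alice will accept anything ≥ 0, so Bob offers 0 and keeps 1.
Round 2 (Alice proposes): Bob can get 1 next round, worth 0.95 × 1 = 0.95 now; Alice offers that and keeps 0.05.
Round 1 (Bob proposes): Alice can get 0.05 next round, worth 0.95 × 0.05 = 0.0475 now; Bob offers that and keeps 0.9525.

0.05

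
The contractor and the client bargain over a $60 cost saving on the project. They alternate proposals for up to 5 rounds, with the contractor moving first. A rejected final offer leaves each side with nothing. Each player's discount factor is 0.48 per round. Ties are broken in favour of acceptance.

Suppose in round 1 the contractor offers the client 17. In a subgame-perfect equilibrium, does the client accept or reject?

Round 5 (the contractor proposes): the client will accept anything ≥ 0, so the contractor offers 0 and keeps 60.
Round 4 (the client proposes): the contractor can get 60 next round, worth 0.48 × 60 = 28.8 now, so the client offers 28.8, keeping 31.2.
Round 3 (the contractor proposes): the client can get 31.2 next round, worth 0.48 × 31.2 = 14.976 now, so the contractor offers 14.976, keeping 45.024.
Round 2 (the client proposes): the contractor can get 45.024 next round, worth 0.48 × 45.024 = 21.61152 now. The client offers 21.61152 and keeps 60 − 21.61152 = 38.38848.
So by rejecting in round 1, the client gets 38.38848 next round, worth 0.48 × 38.38848 = 18.4264704 now.
Offer 17 < 18.4264704, so the client rejects.

Reject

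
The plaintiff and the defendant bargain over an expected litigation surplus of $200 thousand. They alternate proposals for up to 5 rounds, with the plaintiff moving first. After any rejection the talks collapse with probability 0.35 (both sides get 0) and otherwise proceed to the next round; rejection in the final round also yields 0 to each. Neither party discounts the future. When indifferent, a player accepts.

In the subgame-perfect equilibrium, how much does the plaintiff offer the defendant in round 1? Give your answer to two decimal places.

64.72

Round 5 (the plaintiff proposes): the defendant will accept anything ≥ 0, so the plaintiff offers 0 and keeps 200.
Round 4 (the defendant proposes): rejecting gives the plaintiff an expected 0.65 × 200 = 130; the defendant offers that and keeps 70.
Round 3 (the plaintiff proposes): rejecting gives the defendant an expected 0.65 × 70 = 45.5; the plaintiff offers that and keeps 154.5.
Round 2 (the defendant proposes): rejecting gives the plaintiff an expected 0.65 × 154.5 = 100.425. The defendant offers 100.425 and keeps 200 − 100.425 = 99.575.
Round 1 (the plaintiff proposes): rejecting gives the defendant an expected 0.65 × 99.575 = 64.72375; the plaintiff offers that and keeps 135.27625.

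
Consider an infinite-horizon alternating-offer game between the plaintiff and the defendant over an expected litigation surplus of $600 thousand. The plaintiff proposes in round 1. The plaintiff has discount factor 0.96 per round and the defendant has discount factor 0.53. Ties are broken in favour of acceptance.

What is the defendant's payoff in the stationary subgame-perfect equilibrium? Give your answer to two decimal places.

When the plaintiff proposes, the defendant accepts any offer worth at least 0.53 times what the defendant would get by proposing next round; and vice versa.
This gives x = 600 − 0.53y and y = 600 − 0.96x, where x and y are each side's share when it proposes.
Hence (1 − 0.53·0.96)x = 600(1 − 0.53), i.e. 0.4912·x = 282.
x ≈ 574.1042; the defendant's share is 600 − x ≈ 25.8958.

25.90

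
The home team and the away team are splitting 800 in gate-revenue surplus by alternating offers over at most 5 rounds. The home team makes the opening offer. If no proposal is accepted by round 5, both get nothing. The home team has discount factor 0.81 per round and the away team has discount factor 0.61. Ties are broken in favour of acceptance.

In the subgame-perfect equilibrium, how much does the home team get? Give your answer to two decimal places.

661.47

Round 5 (the home team proposes): the away team will accept anything ≥ 0, so the home team offers 0 and keeps 800.
Round 4 (the away team proposes): the home team can get 800 next round, worth 0.81 × 800 = 648 now. The away team offers 648 and keeps 800 − 648 = 152.
Round 3 (the home team proposes): the away team can get 152 next round, worth 0.61 × 152 = 92.72 now. The home team offers 92.72 and keeps 800 − 92.72 = 707.28.
Round 2 (the away team proposes): the home team can get 707.28 next round, worth 0.81 × 707.28 = 572.8968 now; the away team offers that and keeps 227.1032.
Round 1 (the home team proposes): the away team can get 227.1032 next round, worth 0.61 × 227.1032 = 138.532952 now. The home team offers 138.532952 and keeps 800 − 138.532952 = 661.467048.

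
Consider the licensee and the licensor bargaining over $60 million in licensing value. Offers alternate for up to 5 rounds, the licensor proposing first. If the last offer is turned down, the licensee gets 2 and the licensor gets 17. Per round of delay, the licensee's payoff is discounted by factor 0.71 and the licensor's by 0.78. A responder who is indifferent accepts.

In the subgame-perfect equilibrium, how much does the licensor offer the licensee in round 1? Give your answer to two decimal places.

15.18

Round 5 (the licensor proposes): the licensee gets 2 if talks fail, so the licensor offers 2 and keeps 58.
Round 4 (the licensee proposes): the licensor can get 58 next round, worth 0.78 × 58 = 45.24 now; the licensee offers that and keeps 14.76.
Round 3 (the licensor proposes): the licensee can get 14.76 next round, worth 0.71 × 14.76 = 10.4796 now, so the licensor offers 10.4796, keeping 49.5204.
Round 2 (the licensee proposes): the licensor can get 49.5204 next round, worth 0.78 × 49.5204 = 38.625912 now, so the licensee offers 38.625912, keeping 21.374088.
Round 1 (the licensor proposes): the licensee can get 21.374088 next round, worth 0.71 × 21.374088 = 15.17560248 now, so the licensor offers 15.17560248, keeping 44.82439752.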